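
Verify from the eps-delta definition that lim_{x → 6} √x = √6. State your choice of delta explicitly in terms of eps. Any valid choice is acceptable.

delta = min(6, √6·eps)

Fix eps > 0. We want delta > 0 such that 0 < |x − 6| < delta implies |√x − √6| < eps.
Rationalise: √x − √6 = (x − 6)/(√x + √6), so |√x − √6| = |x − 6|/(√x + √6).
Restrict delta ≤ 6 so that |x − 6| < 6 forces x > 0, and then √x + √6 > √6.
Hence |√x − √6| < |x − 6|/√6, which is < eps once |x − 6| < √6·eps.
Take delta = min(6, √6·eps). If 0 < |x − 6| < delta then x > 0 and |√x − √6| < |x − 6|/√6 < eps.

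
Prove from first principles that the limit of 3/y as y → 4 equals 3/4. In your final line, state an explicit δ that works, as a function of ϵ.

δ = min(2, (8/3)ϵ)

Let ϵ > 0. We seek δ > 0 such that 0 < |y − 4| < δ implies |3/y − (3/4)| < ϵ.
|3/y − (3/4)| = 3·|4 − y|/(4·|y|) = 3|y − 4|/(4|y|).
Restrict δ ≤ 2. Then |y − 4| < 2 gives |y| > 2, so 4|y| > 8.
Then |3/y − (3/4)| < 3|y − 4|/8, which is < ϵ when |y − 4| < (8/3)ϵ.
Take δ = min(2, (8/3)ϵ). Then 0 < |y − 4| < δ gives both |y − 4| < 2 and |y − 4| < (8/3)ϵ, so |3/y − (3/4)| < ϵ.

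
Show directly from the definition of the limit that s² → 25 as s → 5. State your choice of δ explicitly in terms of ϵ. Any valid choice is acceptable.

Let ϵ > 0. We seek δ > 0 with 0 < |s − 5| < δ ⇒ |s² − 25| < ϵ.
Factor: s² − 25 = (s − 5)(s + 5), so |s² − 25| = |s − 5|·|s + 5|.
Restrict δ ≤ 1. Then |s − 5| < 1 gives |s| < 6, so by the triangle inequality |s + 5| ≤ 6 + 5 = 11.
Hence |s² − 25| ≤ 11|s − 5|, which is < ϵ once |s − 5| < ϵ/11.
Take δ = min(1, ϵ/11). If 0 < |s − 5| < δ then both bounds hold and |s² − 25| ≤ 11|s − 5| < 11·(ϵ/11) = ϵ.

δ = min(1, ϵ/11)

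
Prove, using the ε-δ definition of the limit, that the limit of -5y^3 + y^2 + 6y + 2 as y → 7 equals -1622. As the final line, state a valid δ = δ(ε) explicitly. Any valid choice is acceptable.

Suppose ε > 0. We want δ > 0 such that 0 < |y − 7| < δ implies |(-5y^3 + y^2 + 6y + 2) + 1622| < ε.
(-5y^3 + y^2 + 6y + 2) + 1622 = -5y^3 + y^2 + 6y + 1624 = (y − 7)(-5y^2 - 34y - 232).
So |(-5y^3 + y^2 + 6y + 2) + 1622| = |y − 7|·|-5y^2 - 34y - 232|.
Assume first that |y − 7| < 1, so |y| < 8. Then |-5y^2 - 34y - 232| ≤ 5·8^2 + 34·8 + 232 = 824.
Hence |(-5y^3 + y^2 + 6y + 2) + 1622| ≤ 824|y − 7| < ε provided |y − 7| < ε/824.
Take δ = min(1, ε/824). Then 0 < |y − 7| < δ gives both |y − 7| < 1 and |y − 7| < ε/824, so |(-5y^3 + y^2 + 6y + 2) + 1622| < ε.

δ = min(1, ε/824)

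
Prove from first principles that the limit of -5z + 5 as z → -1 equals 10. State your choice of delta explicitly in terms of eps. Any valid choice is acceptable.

delta = eps/5

Suppose eps > 0. We need delta > 0 so that 0 < |z + 1| < delta implies |(-5z + 5) − 10| < eps.
Since (-5z + 5) − 10 = -5(z + 1), we have |(-5z + 5) − 10| = 5|z + 1|.
Thus it suffices that |z + 1| < eps/5.
Choosing delta = eps/5 gives |(-5z + 5) − 10| = 5|z + 1| < eps whenever |z + 1| < delta.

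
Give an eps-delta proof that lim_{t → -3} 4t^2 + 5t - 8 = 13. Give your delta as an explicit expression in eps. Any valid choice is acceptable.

Fix eps > 0. We want delta > 0 such that 0 < |t + 3| < delta implies |(4t^2 + 5t - 8) − 13| < eps.
(4t^2 + 5t - 8) − 13 = 4t^2 + 5t - 21 = (t + 3)(4t - 7).
So |(4t^2 + 5t - 8) − 13| = |t + 3|·|4t - 7|.
Require delta ≤ 1. Then |t + 3| < 1 gives |t| < 4, and by the triangle inequality |4t - 7| ≤ 4·4 + 7 = 23.
Hence |(4t^2 + 5t - 8) − 13| ≤ 23|t + 3| < eps provided |t + 3| < eps/23.
Take delta = min(1, eps/23). Then 0 < |t + 3| < delta gives both |t + 3| < 1 and |t + 3| < eps/23, so |(4t^2 + 5t - 8) − 13| < eps.

delta = min(1, eps/23)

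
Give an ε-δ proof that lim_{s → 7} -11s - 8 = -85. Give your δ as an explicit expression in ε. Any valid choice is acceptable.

δ = ε/11

Suppose ε > 0. We need δ > 0 so that 0 < |s − 7| < δ implies |(-11s - 8) + 85| < ε.
Since (-11s - 8) + 85 = -11(s − 7), we have |(-11s - 8) + 85| = 11|s − 7|.
So 11|s − 7| < ε exactly when |s − 7| < ε/11.
Take δ = ε/11. If 0 < |s − 7| < δ then |(-11s - 8) + 85| = 11|s − 7| < 11·(ε/11) = ε.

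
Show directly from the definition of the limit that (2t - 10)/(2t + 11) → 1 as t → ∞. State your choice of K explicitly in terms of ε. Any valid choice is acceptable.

K = (21/2)/ε

Let ε > 0 be given. We seek K > 0 such that t > K implies |(2t - 10)/(2t + 11) − 1| < ε.
(2t - 10)/(2t + 11) − 1 = (2(2t - 10) − 2(2t + 11)) / (2(2t + 11)) = -42/(2(2t + 11)).
For t > 0 we have 2t + 11 > 2t, so |(2t - 10)/(2t + 11) − 1| = 42/(2(2t + 11)) < 42/(2·2t) = (21/2)/t.
Thus |(2t - 10)/(2t + 11) − 1| < ε whenever t > (21/2)/ε.
Take K = (21/2)/ε. If t > K then |(2t - 10)/(2t + 11) − 1| < (21/2)/t < ε.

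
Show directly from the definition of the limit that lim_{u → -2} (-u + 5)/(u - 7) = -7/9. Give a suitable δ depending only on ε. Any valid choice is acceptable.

Suppose ε > 0. We want δ > 0 with 0 < |u + 2| < δ ⇒ |(-u + 5)/(u - 7) + 7/9| < ε.
Combining over a common denominator, (-u + 5)/(u - 7) + 7/9 = [(-u + 5)·(-9) − 7·(u - 7)] / [(-9)·(u - 7)] = 2(u + 2) / ((-9)(u - 7)).
So |(-u + 5)/(u - 7) + 7/9| = 2|u + 2| / (9·|u − 7|).
Require δ ≤ 9/2, so |u − 7| ≥ |-9| − |u + 2| > 9 − 9/2 = 9/2.
Hence |(-u + 5)/(u - 7) + 7/9| < 2|u + 2|/(9·(9/2)) = (4/81)|u + 2|, which is < ε once |u + 2| < (81/4)ε.
Take δ = min(9/2, (81/4)ε). Then 0 < |u + 2| < δ forces both bounds, so |(-u + 5)/(u - 7) + 7/9| < ε.

δ = min(9/2, (81/4)ε)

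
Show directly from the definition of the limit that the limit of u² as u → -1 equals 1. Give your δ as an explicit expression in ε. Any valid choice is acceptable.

Fix ε > 0. We seek δ > 0 with 0 < |u + 1| < δ ⇒ |u² − 1| < ε.
Factor: u² − 1 = (u + 1)(u - 1), so |u² − 1| = |u + 1|·|u - 1|.
Impose δ ≤ 1 so that |u| < 2; then |u - 1| ≤ 3.
Hence |u² − 1| ≤ 3|u + 1|, which is < ε once |u + 1| < ε/3.
Take δ = min(1, ε/3). If 0 < |u + 1| < δ then both bounds hold and |u² − 1| ≤ 3|u + 1| < 3·(ε/3) = ε.

δ = min(1, ε/3)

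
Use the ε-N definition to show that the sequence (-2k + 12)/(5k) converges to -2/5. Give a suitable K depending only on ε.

K = (12/5)/ε

Let ε > 0 be given. For k ≥ 1, |(-2k + 12)/(5k) + 2/5| = |60|/(5(5k)) = 60/(5(5k)).
Since 5k ≥ 5k for k ≥ 1, this is ≤ 60/(5·5k) = (12/5)/k.
So |(-2k + 12)/(5k) + 2/5| < ε whenever k > (12/5)/ε.
Take K = (12/5)/ε. If k > K then |(-2k + 12)/(5k) + 2/5| ≤ (12/5)/k < ε.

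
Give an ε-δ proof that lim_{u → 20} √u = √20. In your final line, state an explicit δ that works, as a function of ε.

δ = min(20, √20·ε)

Let ε > 0 be given. We want δ > 0 such that 0 < |u − 20| < δ implies |√u − √20| < ε.
Rationalise: √u − √20 = (u − 20)/(√u + √20), so |√u − √20| = |u − 20|/(√u + √20).
Restrict δ ≤ 20 so that |u − 20| < 20 forces u > 0, and then √u + √20 > √20.
Hence |√u − √20| < |u − 20|/√20, which is < ε once |u − 20| < √20·ε.
Take δ = min(20, √20·ε). If 0 < |u − 20| < δ then u > 0 and |√u − √20| < |u − 20|/√20 < ε.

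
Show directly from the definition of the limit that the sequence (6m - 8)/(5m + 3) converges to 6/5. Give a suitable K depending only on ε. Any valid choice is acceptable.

K = (58/25)/ε

Suppose ε > 0. For m ≥ 1, |(6m - 8)/(5m + 3) − (6/5)| = |-58|/(5(5m + 3)) = 58/(5(5m + 3)).
Since 5m + 3 ≥ 5m for m ≥ 1, this is ≤ 58/(5·5m) = (58/25)/m.
So |(6m - 8)/(5m + 3) − (6/5)| < ε whenever m > (58/25)/ε.
Take K = (58/25)/ε. If m > K then |(6m - 8)/(5m + 3) − (6/5)| ≤ (58/25)/m < ε.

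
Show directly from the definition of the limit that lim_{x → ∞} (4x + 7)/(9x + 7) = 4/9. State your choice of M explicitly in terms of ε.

Suppose ε > 0. We seek M > 0 such that x > M implies |(4x + 7)/(9x + 7) − (4/9)| < ε.
(4x + 7)/(9x + 7) − (4/9) = (9(4x + 7) − 4(9x + 7)) / (9(9x + 7)) = 35/(9(9x + 7)).
For x > 0 we have 9x + 7 > 9x, so |(4x + 7)/(9x + 7) − (4/9)| = 35/(9(9x + 7)) < 35/(9·9x) = (35/81)/x.
Thus |(4x + 7)/(9x + 7) − (4/9)| < ε whenever x > (35/81)/ε.
Take M = (35/81)/ε. If x > M then |(4x + 7)/(9x + 7) − (4/9)| < (35/81)/x < ε.

M = (35/81)/ε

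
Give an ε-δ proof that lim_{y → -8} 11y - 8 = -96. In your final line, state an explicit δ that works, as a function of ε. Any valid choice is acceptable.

δ = ε/11

Fix ε > 0. We need δ > 0 so that 0 < |y + 8| < δ implies |(11y - 8) + 96| < ε.
|(11y - 8) + 96| = |11y + 88| = 11|y + 8|.
Thus it suffices that |y + 8| < ε/11.
Take δ = ε/11. If 0 < |y + 8| < δ then |(11y - 8) + 96| = 11|y + 8| < 11·(ε/11) = ε.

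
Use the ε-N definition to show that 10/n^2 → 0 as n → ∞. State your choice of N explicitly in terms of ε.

Let ε > 0 be given. For n ≥ 1, |10/n^2 − 0| = 10/n^2.
10/n^2 < ε ⇔ n^2 > 10/ε ⇔ n > (10/ε)^{1/2}.
Take N = (10/ε)^{1/2}. Then n > N implies 10/n^2 < ε.

N = (10/ε)^{1/2}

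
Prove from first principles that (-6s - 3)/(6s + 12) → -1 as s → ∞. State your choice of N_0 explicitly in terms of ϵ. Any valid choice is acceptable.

Fix ϵ > 0. We seek N_0 > 0 such that s > N_0 implies |(-6s - 3)/(6s + 12) + 1| < ϵ.
(-6s - 3)/(6s + 12) + 1 = (6(-6s - 3) − (-6)(6s + 12)) / (6(6s + 12)) = 54/(6(6s + 12)).
For s > 0 we have 6s + 12 > 6s, so |(-6s - 3)/(6s + 12) + 1| = 54/(6(6s + 12)) < 54/(6·6s) = (3/2)/s.
Thus |(-6s - 3)/(6s + 12) + 1| < ϵ whenever s > (3/2)/ϵ.
Take N_0 = (3/2)/ϵ. If s > N_0 then |(-6s - 3)/(6s + 12) + 1| < (3/2)/s < ϵ.

N_0 = (3/2)/ϵ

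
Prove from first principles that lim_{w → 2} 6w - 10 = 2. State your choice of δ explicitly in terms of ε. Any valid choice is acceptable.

Let ε > 0 be given. We need δ > 0 so that 0 < |w − 2| < δ implies |(6w - 10) − 2| < ε.
|(6w - 10) − 2| = |6w - 12| = 6|w − 2|.
So 6|w − 2| < ε exactly when |w − 2| < ε/6.
Choosing δ = ε/6 gives |(6w - 10) − 2| = 6|w − 2| < ε whenever |w − 2| < δ.

δ = ε/6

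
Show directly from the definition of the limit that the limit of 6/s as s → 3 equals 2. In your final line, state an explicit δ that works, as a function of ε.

δ = min(3/2, (3/4)ε)

Let ε > 0 be given. We seek δ > 0 such that 0 < |s − 3| < δ implies |6/s − 2| < ε.
|6/s − 2| = 6·|3 − s|/(3·|s|) = 6|s − 3|/(3|s|).
Require δ ≤ 3/2 so that |s| > 3 − 3/2 = 3/2, hence 3|s| > 9/2.
Then |6/s − 2| < 6|s − 3|/(9/2), which is < ε when |s − 3| < (3/4)ε.
Take δ = min(3/2, (3/4)ε). Then 0 < |s − 3| < δ gives both |s − 3| < 3/2 and |s − 3| < (3/4)ε, so |6/s − 2| < ε.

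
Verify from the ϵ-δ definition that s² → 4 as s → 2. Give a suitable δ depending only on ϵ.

Fix ϵ > 0. We seek δ > 0 with 0 < |s − 2| < δ ⇒ |s² − 4| < ϵ.
Factor: s² − 4 = (s − 2)(s + 2), so |s² − 4| = |s − 2|·|s + 2|.
Impose δ ≤ 2 so that |s| < 4; then |s + 2| ≤ 6.
Hence |s² − 4| ≤ 6|s − 2|, which is < ϵ once |s − 2| < ϵ/6.
Take δ = min(2, ϵ/6). If 0 < |s − 2| < δ then both bounds hold and |s² − 4| ≤ 6|s − 2| < 6·(ϵ/6) = ϵ.

δ = min(2, ϵ/6)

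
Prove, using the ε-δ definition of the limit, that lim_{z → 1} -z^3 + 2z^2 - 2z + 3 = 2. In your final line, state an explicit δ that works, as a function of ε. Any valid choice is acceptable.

Suppose ε > 0. We want δ > 0 such that 0 < |z − 1| < δ implies |(-z^3 + 2z^2 - 2z + 3) − 2| < ε.
(-z^3 + 2z^2 - 2z + 3) − 2 = -z^3 + 2z^2 - 2z + 1 = (z − 1)(-z^2 + z - 1).
So |(-z^3 + 2z^2 - 2z + 3) − 2| = |z − 1|·|-z^2 + z - 1|.
Require δ ≤ 1. Then |z − 1| < 1 gives |z| < 2, and by the triangle inequality |-z^2 + z - 1| ≤ 2^2 + 2 + 1 = 7.
Hence |(-z^3 + 2z^2 - 2z + 3) − 2| ≤ 7|z − 1| < ε provided |z − 1| < ε/7.
Take δ = min(1, ε/7). Then 0 < |z − 1| < δ gives both |z − 1| < 1 and |z − 1| < ε/7, so |(-z^3 + 2z^2 - 2z + 3) − 2| < ε.

δ = min(1, ε/7)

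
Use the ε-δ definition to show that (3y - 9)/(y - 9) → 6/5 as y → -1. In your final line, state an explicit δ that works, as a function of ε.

Fix ε > 0. We want δ > 0 with 0 < |y + 1| < δ ⇒ |(3y - 9)/(y - 9) − (6/5)| < ε.
Combining over a common denominator, (3y - 9)/(y - 9) − (6/5) = [(3y - 9)·(-10) − (-12)·(y - 9)] / [(-10)·(y - 9)] = -18(y + 1) / ((-10)(y - 9)).
So |(3y - 9)/(y - 9) − (6/5)| = 18|y + 1| / (10·|y − 9|).
Restrict δ ≤ 5. Then |y + 1| < 5 gives |y − 9| = |(y + 1) + (-10)| ≥ 10 − 5 = 5.
Hence |(3y - 9)/(y - 9) − (6/5)| < 18|y + 1|/(10·5) = (9/25)|y + 1|, which is < ε once |y + 1| < (25/9)ε.
Take δ = min(5, (25/9)ε). Then 0 < |y + 1| < δ forces both bounds, so |(3y - 9)/(y - 9) − (6/5)| < ε.

δ = min(5, (25/9)ε)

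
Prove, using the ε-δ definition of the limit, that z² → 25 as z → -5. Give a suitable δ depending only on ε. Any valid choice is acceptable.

δ = min(2, ε/12)

Fix ε > 0. We seek δ > 0 with 0 < |z + 5| < δ ⇒ |z² − 25| < ε.
Factor: z² − 25 = (z + 5)(z - 5), so |z² − 25| = |z + 5|·|z - 5|.
Restrict δ ≤ 2. Then |z + 5| < 2 gives |z| < 7, so by the triangle inequality |z - 5| ≤ 7 + 5 = 12.
Hence |z² − 25| ≤ 12|z + 5|, which is < ε once |z + 5| < ε/12.
Take δ = min(2, ε/12). If 0 < |z + 5| < δ then both bounds hold and |z² − 25| ≤ 12|z + 5| < 12·(ε/12) = ε.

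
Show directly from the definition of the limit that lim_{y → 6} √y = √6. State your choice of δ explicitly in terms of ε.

Suppose ε > 0. We want δ > 0 such that 0 < |y − 6| < δ implies |√y − √6| < ε.
Rationalise: √y − √6 = (y − 6)/(√y + √6), so |√y − √6| = |y − 6|/(√y + √6).
Restrict δ ≤ 6 so that |y − 6| < 6 forces y > 0, and then √y + √6 > √6.
Hence |√y − √6| < |y − 6|/√6, which is < ε once |y − 6| < √6·ε.
Take δ = min(6, √6·ε). If 0 < |y − 6| < δ then y > 0 and |√y − √6| < |y − 6|/√6 < ε.

δ = min(6, √6·ε)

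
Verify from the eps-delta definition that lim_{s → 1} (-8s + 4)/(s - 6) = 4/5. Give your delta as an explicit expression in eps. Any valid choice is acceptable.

delta = min(5/2, (25/88)eps)

Let eps > 0. We want delta > 0 with 0 < |s − 1| < delta ⇒ |(-8s + 4)/(s - 6) − (4/5)| < eps.
Combining over a common denominator, (-8s + 4)/(s - 6) − (4/5) = [(-8s + 4)·(-5) − (-4)·(s - 6)] / [(-5)·(s - 6)] = 44(s − 1) / ((-5)(s - 6)).
So |(-8s + 4)/(s - 6) − (4/5)| = 44|s − 1| / (5·|s − 6|).
Restrict delta ≤ 5/2. Then |s − 1| < 5/2 gives |s − 6| = |(s − 1) + (-5)| ≥ 5 − 5/2 = 5/2.
Hence |(-8s + 4)/(s - 6) − (4/5)| < 44|s − 1|/(5·(5/2)) = (88/25)|s − 1|, which is < eps once |s − 1| < (25/88)eps.
Take delta = min(5/2, (25/88)eps). Then 0 < |s − 1| < delta forces both bounds, so |(-8s + 4)/(s - 6) − (4/5)| < eps.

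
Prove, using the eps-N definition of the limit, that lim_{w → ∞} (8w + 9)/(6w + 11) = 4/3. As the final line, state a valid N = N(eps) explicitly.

N = (17/18)/eps

Let eps > 0 be given. We seek N > 0 such that w > N implies |(8w + 9)/(6w + 11) − (4/3)| < eps.
(8w + 9)/(6w + 11) − (4/3) = (6(8w + 9) − 8(6w + 11)) / (6(6w + 11)) = -34/(6(6w + 11)).
For w > 0 we have 6w + 11 > 6w, so |(8w + 9)/(6w + 11) − (4/3)| = 34/(6(6w + 11)) < 34/(6·6w) = (17/18)/w.
Thus |(8w + 9)/(6w + 11) − (4/3)| < eps whenever w > (17/18)/eps.
Take N = (17/18)/eps. If w > N then |(8w + 9)/(6w + 11) − (4/3)| < (17/18)/w < eps.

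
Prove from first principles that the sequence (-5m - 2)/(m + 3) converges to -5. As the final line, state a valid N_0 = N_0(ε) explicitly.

Suppose ε > 0. For m ≥ 1, |(-5m - 2)/(m + 3) + 5| = |13|/((m + 3)) = 13/((m + 3)).
Since m + 3 ≥ m for m ≥ 1, this is ≤ 13/(m) = 13/m.
So |(-5m - 2)/(m + 3) + 5| < ε whenever m > 13/ε.
Take N_0 = 13/ε. If m > N_0 then |(-5m - 2)/(m + 3) + 5| ≤ 13/m < ε.

N_0 = 13/ε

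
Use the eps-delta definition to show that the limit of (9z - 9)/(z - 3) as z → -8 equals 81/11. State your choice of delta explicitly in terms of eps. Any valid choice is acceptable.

delta = min(11/2, (121/36)eps)

Suppose eps > 0. We want delta > 0 with 0 < |z + 8| < delta ⇒ |(9z - 9)/(z - 3) − (81/11)| < eps.
Combining over a common denominator, (9z - 9)/(z - 3) − (81/11) = [(9z - 9)·(-11) − (-81)·(z - 3)] / [(-11)·(z - 3)] = -18(z + 8) / ((-11)(z - 3)).
So |(9z - 9)/(z - 3) − (81/11)| = 18|z + 8| / (11·|z − 3|).
Require delta ≤ 11/2, so |z − 3| ≥ |-11| − |z + 8| > 11 − 11/2 = 11/2.
Hence |(9z - 9)/(z - 3) − (81/11)| < 18|z + 8|/(11·(11/2)) = (36/121)|z + 8|, which is < eps once |z + 8| < (121/36)eps.
Take delta = min(11/2, (121/36)eps). Then 0 < |z + 8| < delta forces both bounds, so |(9z - 9)/(z - 3) − (81/11)| < eps.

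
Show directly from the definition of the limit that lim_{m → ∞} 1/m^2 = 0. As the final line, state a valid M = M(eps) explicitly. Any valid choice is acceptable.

Let eps > 0. For m ≥ 1, |1/m^2 − 0| = 1/m^2.
1/m^2 < eps ⇔ m^2 > 1/eps ⇔ m > (1/eps)^{1/2}.
Take M = (1/eps)^{1/2}. Then m > M implies 1/m^2 < eps.

M = (1/eps)^{1/2}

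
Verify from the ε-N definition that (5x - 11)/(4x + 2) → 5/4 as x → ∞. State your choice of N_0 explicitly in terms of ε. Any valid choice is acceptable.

N_0 = (27/8)/ε

Fix ε > 0. We seek N_0 > 0 such that x > N_0 implies |(5x - 11)/(4x + 2) − (5/4)| < ε.
(5x - 11)/(4x + 2) − (5/4) = (4(5x - 11) − 5(4x + 2)) / (4(4x + 2)) = -54/(4(4x + 2)).
For x > 0 we have 4x + 2 > 4x, so |(5x - 11)/(4x + 2) − (5/4)| = 54/(4(4x + 2)) < 54/(4·4x) = (27/8)/x.
Thus |(5x - 11)/(4x + 2) − (5/4)| < ε whenever x > (27/8)/ε.
Take N_0 = (27/8)/ε. If x > N_0 then |(5x - 11)/(4x + 2) − (5/4)| < (27/8)/x < ε.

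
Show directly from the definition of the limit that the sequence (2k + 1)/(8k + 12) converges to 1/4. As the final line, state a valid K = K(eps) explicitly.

K = (1/4)/eps

Let eps > 0. For k ≥ 1, |(2k + 1)/(8k + 12) − (1/4)| = |-16|/(8(8k + 12)) = 16/(8(8k + 12)).
Since 8k + 12 ≥ 8k for k ≥ 1, this is ≤ 16/(8·8k) = (1/4)/k.
So |(2k + 1)/(8k + 12) − (1/4)| < eps whenever k > (1/4)/eps.
Take K = (1/4)/eps. If k > K then |(2k + 1)/(8k + 12) − (1/4)| ≤ (1/4)/k < eps.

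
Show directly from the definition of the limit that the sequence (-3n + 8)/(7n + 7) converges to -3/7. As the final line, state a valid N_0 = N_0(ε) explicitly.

N_0 = (11/7)/ε

Suppose ε > 0. For n ≥ 1, |(-3n + 8)/(7n + 7) + 3/7| = |77|/(7(7n + 7)) = 77/(7(7n + 7)).
Since 7n + 7 ≥ 7n for n ≥ 1, this is ≤ 77/(7·7n) = (11/7)/n.
So |(-3n + 8)/(7n + 7) + 3/7| < ε whenever n > (11/7)/ε.
Take N_0 = (11/7)/ε. If n > N_0 then |(-3n + 8)/(7n + 7) + 3/7| ≤ (11/7)/n < ε.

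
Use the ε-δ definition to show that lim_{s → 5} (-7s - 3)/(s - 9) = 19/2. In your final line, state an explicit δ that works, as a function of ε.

Let ε > 0. We want δ > 0 with 0 < |s − 5| < δ ⇒ |(-7s - 3)/(s - 9) − (19/2)| < ε.
Combining over a common denominator, (-7s - 3)/(s - 9) − (19/2) = [(-7s - 3)·(-4) − (-38)·(s - 9)] / [(-4)·(s - 9)] = 66(s − 5) / ((-4)(s - 9)).
So |(-7s - 3)/(s - 9) − (19/2)| = 66|s − 5| / (4·|s − 9|).
Restrict δ ≤ 2. Then |s − 5| < 2 gives |s − 9| = |(s − 5) + (-4)| ≥ 4 − 2 = 2.
Hence |(-7s - 3)/(s - 9) − (19/2)| < 66|s − 5|/(4·2) = (33/4)|s − 5|, which is < ε once |s − 5| < (4/33)ε.
Take δ = min(2, (4/33)ε). Then 0 < |s − 5| < δ forces both bounds, so |(-7s - 3)/(s - 9) − (19/2)| < ε.

δ = min(2, (4/33)ε)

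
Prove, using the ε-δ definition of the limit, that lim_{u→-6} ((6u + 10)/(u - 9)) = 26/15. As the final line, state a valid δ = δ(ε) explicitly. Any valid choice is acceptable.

δ = min(15/2, (225/128)ε)

Let ε > 0 be given. We want δ > 0 with 0 < |u + 6| < δ ⇒ |(6u + 10)/(u - 9) − (26/15)| < ε.
Combining over a common denominator, (6u + 10)/(u - 9) − (26/15) = [(6u + 10)·(-15) − (-26)·(u - 9)] / [(-15)·(u - 9)] = -64(u + 6) / ((-15)(u - 9)).
So |(6u + 10)/(u - 9) − (26/15)| = 64|u + 6| / (15·|u − 9|).
Require δ ≤ 15/2, so |u − 9| ≥ |-15| − |u + 6| > 15 − 15/2 = 15/2.
Hence |(6u + 10)/(u - 9) − (26/15)| < 64|u + 6|/(15·(15/2)) = (128/225)|u + 6|, which is < ε once |u + 6| < (225/128)ε.
Take δ = min(15/2, (225/128)ε). Then 0 < |u + 6| < δ forces both bounds, so |(6u + 10)/(u - 9) − (26/15)| < ε.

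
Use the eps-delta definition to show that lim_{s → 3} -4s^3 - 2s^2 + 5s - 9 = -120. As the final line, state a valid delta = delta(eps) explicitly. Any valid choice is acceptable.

delta = min(1, eps/157)

Let eps > 0. We want delta > 0 such that 0 < |s − 3| < delta implies |(-4s^3 - 2s^2 + 5s - 9) + 120| < eps.
(-4s^3 - 2s^2 + 5s - 9) + 120 = -4s^3 - 2s^2 + 5s + 111 = (s − 3)(-4s^2 - 14s - 37).
So |(-4s^3 - 2s^2 + 5s - 9) + 120| = |s − 3|·|-4s^2 - 14s - 37|.
Require delta ≤ 1. Then |s − 3| < 1 gives |s| < 4, and by the triangle inequality |-4s^2 - 14s - 37| ≤ 4·4^2 + 14·4 + 37 = 157.
Hence |(-4s^3 - 2s^2 + 5s - 9) + 120| ≤ 157|s − 3| < eps provided |s − 3| < eps/157.
Choosing delta = min(1, eps/157) ensures both conditions, hence |(-4s^3 - 2s^2 + 5s - 9) + 120| < eps.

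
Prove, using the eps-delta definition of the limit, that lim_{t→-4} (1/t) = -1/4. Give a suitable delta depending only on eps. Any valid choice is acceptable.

delta = min(2, 8eps)

Let eps > 0 be given. We seek delta > 0 such that 0 < |t + 4| < delta implies |1/t + 1/4| < eps.
|1/t + 1/4| = |-4 − t|/(4·|t|) = |t + 4|/(4|t|).
Require delta ≤ 2 so that |t| > 4 − 2 = 2, hence 4|t| > 8.
Then |1/t + 1/4| < |t + 4|/8, which is < eps when |t + 4| < 8eps.
Take delta = min(2, 8eps). Then 0 < |t + 4| < delta gives both |t + 4| < 2 and |t + 4| < 8eps, so |1/t + 1/4| < eps.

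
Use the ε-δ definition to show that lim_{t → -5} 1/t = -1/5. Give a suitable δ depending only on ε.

Fix ε > 0. We seek δ > 0 such that 0 < |t + 5| < δ implies |1/t + 1/5| < ε.
|1/t + 1/5| = |-5 − t|/(5·|t|) = |t + 5|/(5|t|).
Require δ ≤ 5/2 so that |t| > 5 − 5/2 = 5/2, hence 5|t| > 25/2.
Then |1/t + 1/5| < |t + 5|/(25/2), which is < ε when |t + 5| < (25/2)ε.
Take δ = min(5/2, (25/2)ε). Then 0 < |t + 5| < δ gives both |t + 5| < 5/2 and |t + 5| < (25/2)ε, so |1/t + 1/5| < ε.

δ = min(5/2, (25/2)ε)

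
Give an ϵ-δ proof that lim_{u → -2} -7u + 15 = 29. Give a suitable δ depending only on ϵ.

δ = ϵ/7

Let ϵ > 0 be given. We need δ > 0 so that 0 < |u + 2| < δ implies |(-7u + 15) − 29| < ϵ.
Since (-7u + 15) − 29 = -7(u + 2), we have |(-7u + 15) − 29| = 7|u + 2|.
So 7|u + 2| < ϵ exactly when |u + 2| < ϵ/7.
Choosing δ = ϵ/7 gives |(-7u + 15) − 29| = 7|u + 2| < ϵ whenever |u + 2| < δ.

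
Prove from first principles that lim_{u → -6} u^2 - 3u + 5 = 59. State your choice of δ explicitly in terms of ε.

δ = min(2, ε/17)

Fix ε > 0. We want δ > 0 such that 0 < |u + 6| < δ implies |(u^2 - 3u + 5) − 59| < ε.
(u^2 - 3u + 5) − 59 = u^2 - 3u - 54 = (u + 6)(u - 9).
So |(u^2 - 3u + 5) − 59| = |u + 6|·|u - 9|.
Assume first that |u + 6| < 2, so |u| < 8. Then |u - 9| ≤ 8 + 9 = 17.
Hence |(u^2 - 3u + 5) − 59| ≤ 17|u + 6| < ε provided |u + 6| < ε/17.
Choosing δ = min(2, ε/17) ensures both conditions, hence |(u^2 - 3u + 5) − 59| < ε.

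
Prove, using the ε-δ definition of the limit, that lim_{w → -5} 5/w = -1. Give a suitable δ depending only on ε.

δ = min(5/2, (5/2)ε)

Let ε > 0 be given. We seek δ > 0 such that 0 < |w + 5| < δ implies |5/w + 1| < ε.
|5/w + 1| = 5·|-5 − w|/(5·|w|) = 5|w + 5|/(5|w|).
Require δ ≤ 5/2 so that |w| > 5 − 5/2 = 5/2, hence 5|w| > 25/2.
Then |5/w + 1| < 5|w + 5|/(25/2), which is < ε when |w + 5| < (5/2)ε.
Take δ = min(5/2, (5/2)ε). Then 0 < |w + 5| < δ gives both |w + 5| < 5/2 and |w + 5| < (5/2)ε, so |5/w + 1| < ε.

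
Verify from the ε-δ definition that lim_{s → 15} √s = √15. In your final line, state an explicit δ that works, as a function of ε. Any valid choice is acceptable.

δ = min(15, √15·ε)

Let ε > 0 be given. We want δ > 0 such that 0 < |s − 15| < δ implies |√s − √15| < ε.
Rationalise: √s − √15 = (s − 15)/(√s + √15), so |√s − √15| = |s − 15|/(√s + √15).
Restrict δ ≤ 15 so that |s − 15| < 15 forces s > 0, and then √s + √15 > √15.
Hence |√s − √15| < |s − 15|/√15, which is < ε once |s − 15| < √15·ε.
Take δ = min(15, √15·ε). If 0 < |s − 15| < δ then s > 0 and |√s − √15| < |s − 15|/√15 < ε.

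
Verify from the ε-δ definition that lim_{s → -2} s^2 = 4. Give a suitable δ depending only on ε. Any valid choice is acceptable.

δ = min(1, ε/5)

Fix ε > 0. We seek δ > 0 with 0 < |s + 2| < δ ⇒ |s^2 − 4| < ε.
Factor: s^2 − 4 = (s + 2)(s - 2), so |s^2 − 4| = |s + 2|·|s - 2|.
Restrict δ ≤ 1. Then |s + 2| < 1 gives |s| < 3, so by the triangle inequality |s - 2| ≤ 3 + 2 = 5.
Hence |s^2 − 4| ≤ 5|s + 2|, which is < ε once |s + 2| < ε/5.
Take δ = min(1, ε/5). If 0 < |s + 2| < δ then both bounds hold and |s^2 − 4| ≤ 5|s + 2| < 5·(ε/5) = ε.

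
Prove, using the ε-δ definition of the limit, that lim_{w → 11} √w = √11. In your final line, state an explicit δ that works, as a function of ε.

Suppose ε > 0. We want δ > 0 such that 0 < |w − 11| < δ implies |√w − √11| < ε.
Rationalise: √w − √11 = (w − 11)/(√w + √11), so |√w − √11| = |w − 11|/(√w + √11).
Restrict δ ≤ 11 so that |w − 11| < 11 forces w > 0, and then √w + √11 > √11.
Hence |√w − √11| < |w − 11|/√11, which is < ε once |w − 11| < √11·ε.
Take δ = min(11, √11·ε). If 0 < |w − 11| < δ then w > 0 and |√w − √11| < |w − 11|/√11 < ε.

δ = min(11, √11·ε)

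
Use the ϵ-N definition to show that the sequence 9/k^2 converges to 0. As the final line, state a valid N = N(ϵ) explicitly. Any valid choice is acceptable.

N = (9/ϵ)^{1/2}

Suppose ϵ > 0. For k ≥ 1, |9/k^2 − 0| = 9/k^2.
9/k^2 < ϵ ⇔ k^2 > 9/ϵ ⇔ k > (9/ϵ)^{1/2}.
Take N = (9/ϵ)^{1/2}. Then k > N implies 9/k^2 < ϵ.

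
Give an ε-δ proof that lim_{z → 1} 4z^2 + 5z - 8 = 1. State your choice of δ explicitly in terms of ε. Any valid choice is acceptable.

δ = min(1, ε/17)

Fix ε > 0. We want δ > 0 such that 0 < |z − 1| < δ implies |(4z^2 + 5z - 8) − 1| < ε.
(4z^2 + 5z - 8) − 1 = 4z^2 + 5z - 9 = (z − 1)(4z + 9).
So |(4z^2 + 5z - 8) − 1| = |z − 1|·|4z + 9|.
Assume first that |z − 1| < 1, so |z| < 2. Then |4z + 9| ≤ 4·2 + 9 = 17.
Hence |(4z^2 + 5z - 8) − 1| ≤ 17|z − 1| < ε provided |z − 1| < ε/17.
Take δ = min(1, ε/17). Then 0 < |z − 1| < δ gives both |z − 1| < 1 and |z − 1| < ε/17, so |(4z^2 + 5z - 8) − 1| < ε.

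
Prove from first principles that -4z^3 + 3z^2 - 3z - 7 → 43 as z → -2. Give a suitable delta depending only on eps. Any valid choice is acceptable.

delta = min(1, eps/94)

Suppose eps > 0. We want delta > 0 such that 0 < |z + 2| < delta implies |(-4z^3 + 3z^2 - 3z - 7) − 43| < eps.
(-4z^3 + 3z^2 - 3z - 7) − 43 = -4z^3 + 3z^2 - 3z - 50 = (z + 2)(-4z^2 + 11z - 25).
So |(-4z^3 + 3z^2 - 3z - 7) − 43| = |z + 2|·|-4z^2 + 11z - 25|.
Assume first that |z + 2| < 1, so |z| < 3. Then |-4z^2 + 11z - 25| ≤ 4·3^2 + 11·3 + 25 = 94.
Hence |(-4z^3 + 3z^2 - 3z - 7) − 43| ≤ 94|z + 2| < eps provided |z + 2| < eps/94.
Choosing delta = min(1, eps/94) ensures both conditions, hence |(-4z^3 + 3z^2 - 3z - 7) − 43| < eps.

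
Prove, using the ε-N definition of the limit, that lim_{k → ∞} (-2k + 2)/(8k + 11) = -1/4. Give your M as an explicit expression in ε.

M = (19/32)/ε

Suppose ε > 0. For k ≥ 1, |(-2k + 2)/(8k + 11) + 1/4| = |38|/(8(8k + 11)) = 38/(8(8k + 11)).
Since 8k + 11 ≥ 8k for k ≥ 1, this is ≤ 38/(8·8k) = (19/32)/k.
So |(-2k + 2)/(8k + 11) + 1/4| < ε whenever k > (19/32)/ε.
Take M = (19/32)/ε. If k > M then |(-2k + 2)/(8k + 11) + 1/4| ≤ (19/32)/k < ε.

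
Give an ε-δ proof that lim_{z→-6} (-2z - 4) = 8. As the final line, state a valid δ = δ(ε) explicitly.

Suppose ε > 0. We need δ > 0 so that 0 < |z + 6| < δ implies |(-2z - 4) − 8| < ε.
Since (-2z - 4) − 8 = -2(z + 6), we have |(-2z - 4) − 8| = 2|z + 6|.
Thus it suffices that |z + 6| < ε/2.
Take δ = ε/2. If 0 < |z + 6| < δ then |(-2z - 4) − 8| = 2|z + 6| < 2·(ε/2) = ε.

δ = ε/2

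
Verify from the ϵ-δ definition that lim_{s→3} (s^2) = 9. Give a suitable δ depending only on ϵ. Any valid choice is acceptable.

Fix ϵ > 0. We seek δ > 0 with 0 < |s − 3| < δ ⇒ |s^2 − 9| < ϵ.
Factor: s^2 − 9 = (s − 3)(s + 3), so |s^2 − 9| = |s − 3|·|s + 3|.
Impose δ ≤ 1 so that |s| < 4; then |s + 3| ≤ 7.
Hence |s^2 − 9| ≤ 7|s − 3|, which is < ϵ once |s − 3| < ϵ/7.
Take δ = min(1, ϵ/7). If 0 < |s − 3| < δ then both bounds hold and |s^2 − 9| ≤ 7|s − 3| < 7·(ϵ/7) = ϵ.

δ = min(1, ϵ/7)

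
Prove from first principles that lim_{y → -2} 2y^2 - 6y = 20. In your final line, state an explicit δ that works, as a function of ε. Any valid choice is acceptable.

δ = min(1, ε/16)

Let ε > 0. We want δ > 0 such that 0 < |y + 2| < δ implies |(2y^2 - 6y) − 20| < ε.
(2y^2 - 6y) − 20 = 2y^2 - 6y - 20 = (y + 2)(2y - 10).
So |(2y^2 - 6y) − 20| = |y + 2|·|2y - 10|.
Assume first that |y + 2| < 1, so |y| < 3. Then |2y - 10| ≤ 2·3 + 10 = 16.
Hence |(2y^2 - 6y) − 20| ≤ 16|y + 2| < ε provided |y + 2| < ε/16.
Choosing δ = min(1, ε/16) ensures both conditions, hence |(2y^2 - 6y) − 20| < ε.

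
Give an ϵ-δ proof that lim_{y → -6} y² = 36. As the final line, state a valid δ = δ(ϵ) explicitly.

δ = min(1, ϵ/13)

Fix ϵ > 0. We seek δ > 0 with 0 < |y + 6| < δ ⇒ |y² − 36| < ϵ.
Factor: y² − 36 = (y + 6)(y - 6), so |y² − 36| = |y + 6|·|y - 6|.
Restrict δ ≤ 1. Then |y + 6| < 1 gives |y| < 7, so by the triangle inequality |y - 6| ≤ 7 + 6 = 13.
Hence |y² − 36| ≤ 13|y + 6|, which is < ϵ once |y + 6| < ϵ/13.
Take δ = min(1, ϵ/13). If 0 < |y + 6| < δ then both bounds hold and |y² − 36| ≤ 13|y + 6| < 13·(ϵ/13) = ϵ.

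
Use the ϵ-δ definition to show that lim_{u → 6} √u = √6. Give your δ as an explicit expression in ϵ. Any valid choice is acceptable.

Fix ϵ > 0. We want δ > 0 such that 0 < |u − 6| < δ implies |√u − √6| < ϵ.
Multiplying by the conjugate, |√u − √6| = |u − 6|/(√u + √6).
Restrict δ ≤ 6 so that |u − 6| < 6 forces u > 0, and then √u + √6 > √6.
Hence |√u − √6| < |u − 6|/√6, which is < ϵ once |u − 6| < √6·ϵ.
Take δ = min(6, √6·ϵ). If 0 < |u − 6| < δ then u > 0 and |√u − √6| < |u − 6|/√6 < ϵ.

δ = min(6, √6·ϵ)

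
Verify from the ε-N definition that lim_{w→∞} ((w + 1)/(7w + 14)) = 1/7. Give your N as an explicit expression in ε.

Let ε > 0. We seek N > 0 such that w > N implies |(w + 1)/(7w + 14) − (1/7)| < ε.
(w + 1)/(7w + 14) − (1/7) = (7(w + 1) − (7w + 14)) / (7(7w + 14)) = -7/(7(7w + 14)).
For w > 0 we have 7w + 14 > 7w, so |(w + 1)/(7w + 14) − (1/7)| = 7/(7(7w + 14)) < 7/(7·7w) = (1/7)/w.
Thus |(w + 1)/(7w + 14) − (1/7)| < ε whenever w > (1/7)/ε.
Take N = (1/7)/ε. If w > N then |(w + 1)/(7w + 14) − (1/7)| < (1/7)/w < ε.

N = (1/7)/ε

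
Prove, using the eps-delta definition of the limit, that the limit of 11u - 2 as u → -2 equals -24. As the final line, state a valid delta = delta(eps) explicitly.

Suppose eps > 0. We need delta > 0 so that 0 < |u + 2| < delta implies |(11u - 2) + 24| < eps.
|(11u - 2) + 24| = |11u + 22| = 11|u + 2|.
So 11|u + 2| < eps exactly when |u + 2| < eps/11.
Take delta = eps/11. If 0 < |u + 2| < delta then |(11u - 2) + 24| = 11|u + 2| < 11·(eps/11) = eps.

delta = eps/11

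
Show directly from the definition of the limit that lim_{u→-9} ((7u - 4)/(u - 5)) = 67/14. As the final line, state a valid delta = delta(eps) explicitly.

delta = min(7, (98/31)eps)

Let eps > 0. We want delta > 0 with 0 < |u + 9| < delta ⇒ |(7u - 4)/(u - 5) − (67/14)| < eps.
Combining over a common denominator, (7u - 4)/(u - 5) − (67/14) = [(7u - 4)·(-14) − (-67)·(u - 5)] / [(-14)·(u - 5)] = -31(u + 9) / ((-14)(u - 5)).
So |(7u - 4)/(u - 5) − (67/14)| = 31|u + 9| / (14·|u − 5|).
Restrict delta ≤ 7. Then |u + 9| < 7 gives |u − 5| = |(u + 9) + (-14)| ≥ 14 − 7 = 7.
Hence |(7u - 4)/(u - 5) − (67/14)| < 31|u + 9|/(14·7) = (31/98)|u + 9|, which is < eps once |u + 9| < (98/31)eps.
Take delta = min(7, (98/31)eps). Then 0 < |u + 9| < delta forces both bounds, so |(7u - 4)/(u - 5) − (67/14)| < eps.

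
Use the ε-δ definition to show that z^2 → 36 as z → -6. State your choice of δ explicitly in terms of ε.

δ = min(2, ε/14)

Suppose ε > 0. We seek δ > 0 with 0 < |z + 6| < δ ⇒ |z^2 − 36| < ε.
Factor: z^2 − 36 = (z + 6)(z - 6), so |z^2 − 36| = |z + 6|·|z - 6|.
Impose δ ≤ 2 so that |z| < 8; then |z - 6| ≤ 14.
Hence |z^2 − 36| ≤ 14|z + 6|, which is < ε once |z + 6| < ε/14.
Take δ = min(2, ε/14). If 0 < |z + 6| < δ then both bounds hold and |z^2 − 36| ≤ 14|z + 6| < 14·(ε/14) = ε.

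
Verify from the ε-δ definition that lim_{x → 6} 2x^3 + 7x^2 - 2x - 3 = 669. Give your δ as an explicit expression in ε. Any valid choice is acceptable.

Fix ε > 0. We want δ > 0 such that 0 < |x − 6| < δ implies |(2x^3 + 7x^2 - 2x - 3) − 669| < ε.
(2x^3 + 7x^2 - 2x - 3) − 669 = 2x^3 + 7x^2 - 2x - 672 = (x − 6)(2x^2 + 19x + 112).
So |(2x^3 + 7x^2 - 2x - 3) − 669| = |x − 6|·|2x^2 + 19x + 112|.
Assume first that |x − 6| < 1, so |x| < 7. Then |2x^2 + 19x + 112| ≤ 2·7^2 + 19·7 + 112 = 343.
Hence |(2x^3 + 7x^2 - 2x - 3) − 669| ≤ 343|x − 6| < ε provided |x − 6| < ε/343.
Choosing δ = min(1, ε/343) ensures both conditions, hence |(2x^3 + 7x^2 - 2x - 3) − 669| < ε.

δ = min(1, ε/343)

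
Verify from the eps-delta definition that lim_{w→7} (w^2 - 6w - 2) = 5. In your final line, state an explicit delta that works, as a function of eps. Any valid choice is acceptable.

Suppose eps > 0. We want delta > 0 such that 0 < |w − 7| < delta implies |(w^2 - 6w - 2) − 5| < eps.
(w^2 - 6w - 2) − 5 = w^2 - 6w - 7 = (w − 7)(w + 1).
So |(w^2 - 6w - 2) − 5| = |w − 7|·|w + 1|.
Assume first that |w − 7| < 2, so |w| < 9. Then |w + 1| ≤ 9 + 1 = 10.
Hence |(w^2 - 6w - 2) − 5| ≤ 10|w − 7| < eps provided |w − 7| < eps/10.
Take delta = min(2, eps/10). Then 0 < |w − 7| < delta gives both |w − 7| < 2 and |w − 7| < eps/10, so |(w^2 - 6w - 2) − 5| < eps.

delta = min(2, eps/10)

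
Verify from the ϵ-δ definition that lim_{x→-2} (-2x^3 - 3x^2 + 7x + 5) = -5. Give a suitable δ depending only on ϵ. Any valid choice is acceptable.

δ = min(1, ϵ/26)

Fix ϵ > 0. We want δ > 0 such that 0 < |x + 2| < δ implies |(-2x^3 - 3x^2 + 7x + 5) + 5| < ϵ.
(-2x^3 - 3x^2 + 7x + 5) + 5 = -2x^3 - 3x^2 + 7x + 10 = (x + 2)(-2x^2 + x + 5).
So |(-2x^3 - 3x^2 + 7x + 5) + 5| = |x + 2|·|-2x^2 + x + 5|.
Assume first that |x + 2| < 1, so |x| < 3. Then |-2x^2 + x + 5| ≤ 2·3^2 + 3 + 5 = 26.
Hence |(-2x^3 - 3x^2 + 7x + 5) + 5| ≤ 26|x + 2| < ϵ provided |x + 2| < ϵ/26.
Take δ = min(1, ϵ/26). Then 0 < |x + 2| < δ gives both |x + 2| < 1 and |x + 2| < ϵ/26, so |(-2x^3 - 3x^2 + 7x + 5) + 5| < ϵ.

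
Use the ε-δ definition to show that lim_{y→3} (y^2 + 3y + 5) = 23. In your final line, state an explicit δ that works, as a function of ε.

δ = min(1, ε/10)

Let ε > 0 be given. We want δ > 0 such that 0 < |y − 3| < δ implies |(y^2 + 3y + 5) − 23| < ε.
(y^2 + 3y + 5) − 23 = y^2 + 3y - 18 = (y − 3)(y + 6).
So |(y^2 + 3y + 5) − 23| = |y − 3|·|y + 6|.
Assume first that |y − 3| < 1, so |y| < 4. Then |y + 6| ≤ 4 + 6 = 10.
Hence |(y^2 + 3y + 5) − 23| ≤ 10|y − 3| < ε provided |y − 3| < ε/10.
Choosing δ = min(1, ε/10) ensures both conditions, hence |(y^2 + 3y + 5) − 23| < ε.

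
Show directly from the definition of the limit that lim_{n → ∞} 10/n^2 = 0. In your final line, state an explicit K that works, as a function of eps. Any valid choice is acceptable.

Let eps > 0. For n ≥ 1, |10/n^2 − 0| = 10/n^2.
10/n^2 < eps ⇔ n^2 > 10/eps ⇔ n > (10/eps)^{1/2}.
Take K = (10/eps)^{1/2}. Then n > K implies 10/n^2 < eps.

K = (10/eps)^{1/2}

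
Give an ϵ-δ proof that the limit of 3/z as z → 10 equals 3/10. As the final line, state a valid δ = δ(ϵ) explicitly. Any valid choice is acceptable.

δ = min(5, (50/3)ϵ)

Suppose ϵ > 0. We seek δ > 0 such that 0 < |z − 10| < δ implies |3/z − (3/10)| < ϵ.
|3/z − (3/10)| = 3·|10 − z|/(10·|z|) = 3|z − 10|/(10|z|).
Require δ ≤ 5 so that |z| > 10 − 5 = 5, hence 10|z| > 50.
Then |3/z − (3/10)| < 3|z − 10|/50, which is < ϵ when |z − 10| < (50/3)ϵ.
Take δ = min(5, (50/3)ϵ). Then 0 < |z − 10| < δ gives both |z − 10| < 5 and |z − 10| < (50/3)ϵ, so |3/z − (3/10)| < ϵ.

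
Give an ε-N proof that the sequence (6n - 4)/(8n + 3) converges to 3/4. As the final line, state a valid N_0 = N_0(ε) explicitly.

Suppose ε > 0. For n ≥ 1, |(6n - 4)/(8n + 3) − (3/4)| = |-50|/(8(8n + 3)) = 50/(8(8n + 3)).
Since 8n + 3 ≥ 8n for n ≥ 1, this is ≤ 50/(8·8n) = (25/32)/n.
So |(6n - 4)/(8n + 3) − (3/4)| < ε whenever n > (25/32)/ε.
Take N_0 = (25/32)/ε. If n > N_0 then |(6n - 4)/(8n + 3) − (3/4)| ≤ (25/32)/n < ε.

N_0 = (25/32)/ε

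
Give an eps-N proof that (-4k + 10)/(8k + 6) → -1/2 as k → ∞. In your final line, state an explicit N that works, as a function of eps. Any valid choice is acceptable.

N = (13/8)/eps

Let eps > 0. For k ≥ 1, |(-4k + 10)/(8k + 6) + 1/2| = |104|/(8(8k + 6)) = 104/(8(8k + 6)).
Since 8k + 6 ≥ 8k for k ≥ 1, this is ≤ 104/(8·8k) = (13/8)/k.
So |(-4k + 10)/(8k + 6) + 1/2| < eps whenever k > (13/8)/eps.
Take N = (13/8)/eps. If k > N then |(-4k + 10)/(8k + 6) + 1/2| ≤ (13/8)/k < eps.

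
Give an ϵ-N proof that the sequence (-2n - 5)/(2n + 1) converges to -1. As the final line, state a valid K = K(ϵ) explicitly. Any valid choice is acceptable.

K = 2/ϵ

Fix ϵ > 0. For n ≥ 1, |(-2n - 5)/(2n + 1) + 1| = |-8|/(2(2n + 1)) = 8/(2(2n + 1)).
Since 2n + 1 ≥ 2n for n ≥ 1, this is ≤ 8/(2·2n) = 2/n.
So |(-2n - 5)/(2n + 1) + 1| < ϵ whenever n > 2/ϵ.
Take K = 2/ϵ. If n > K then |(-2n - 5)/(2n + 1) + 1| ≤ 2/n < ϵ.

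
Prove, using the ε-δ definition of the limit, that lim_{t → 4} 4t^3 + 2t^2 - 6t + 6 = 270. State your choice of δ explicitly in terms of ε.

δ = min(1, ε/256)

Let ε > 0 be given. We want δ > 0 such that 0 < |t − 4| < δ implies |(4t^3 + 2t^2 - 6t + 6) − 270| < ε.
(4t^3 + 2t^2 - 6t + 6) − 270 = 4t^3 + 2t^2 - 6t - 264 = (t − 4)(4t^2 + 18t + 66).
So |(4t^3 + 2t^2 - 6t + 6) − 270| = |t − 4|·|4t^2 + 18t + 66|.
Require δ ≤ 1. Then |t − 4| < 1 gives |t| < 5, and by the triangle inequality |4t^2 + 18t + 66| ≤ 4·5^2 + 18·5 + 66 = 256.
Hence |(4t^3 + 2t^2 - 6t + 6) − 270| ≤ 256|t − 4| < ε provided |t − 4| < ε/256.
Take δ = min(1, ε/256). Then 0 < |t − 4| < δ gives both |t − 4| < 1 and |t − 4| < ε/256, so |(4t^3 + 2t^2 - 6t + 6) − 270| < ε.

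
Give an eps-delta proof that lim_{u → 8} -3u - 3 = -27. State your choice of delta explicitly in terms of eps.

Suppose eps > 0. We need delta > 0 so that 0 < |u − 8| < delta implies |(-3u - 3) + 27| < eps.
Since (-3u - 3) + 27 = -3(u − 8), we have |(-3u - 3) + 27| = 3|u − 8|.
Thus it suffices that |u − 8| < eps/3.
Take delta = eps/3. If 0 < |u − 8| < delta then |(-3u - 3) + 27| = 3|u − 8| < 3·(eps/3) = eps.

delta = eps/3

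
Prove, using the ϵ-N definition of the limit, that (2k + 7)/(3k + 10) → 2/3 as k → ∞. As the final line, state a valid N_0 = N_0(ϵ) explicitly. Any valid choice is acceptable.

Let ϵ > 0. For k ≥ 1, |(2k + 7)/(3k + 10) − (2/3)| = |1|/(3(3k + 10)) = 1/(3(3k + 10)).
Since 3k + 10 ≥ 3k for k ≥ 1, this is ≤ 1/(3·3k) = (1/9)/k.
So |(2k + 7)/(3k + 10) − (2/3)| < ϵ whenever k > (1/9)/ϵ.
Take N_0 = (1/9)/ϵ. If k > N_0 then |(2k + 7)/(3k + 10) − (2/3)| ≤ (1/9)/k < ϵ.

N_0 = (1/9)/ϵ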